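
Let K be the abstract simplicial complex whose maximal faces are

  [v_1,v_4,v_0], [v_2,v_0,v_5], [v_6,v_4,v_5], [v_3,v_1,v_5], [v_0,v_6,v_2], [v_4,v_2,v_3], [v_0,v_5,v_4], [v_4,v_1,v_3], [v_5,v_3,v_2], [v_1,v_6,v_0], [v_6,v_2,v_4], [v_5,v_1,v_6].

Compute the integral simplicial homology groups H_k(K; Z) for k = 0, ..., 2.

Fix the vertex order v_0 < v_1 < v_2 < v_3 < v_4 < v_5 < v_6 and write every simplex with vertices in increasing order. Then dim K = 2 and the simplices of K are:

  0-simplices (7): [v_0], [v_1], [v_2], [v_3], [v_4], [v_5], [v_6]
  1-simplices (18): (18 of them)
  2-simplices (12): (12 of them)

so the chain groups are C_0 ≅ Z^7, C_1 ≅ Z^18, C_2 ≅ Z^12.

The boundary map ∂_1: C_1 → C_0 sends each edge [p,q] (with p < q) to q − p. For instance
  ∂[v_3,v_5] = [v_5] − [v_3].
This gives a 7×18 integer matrix of rank 6; reducing to Smith normal form yields diagonal entries (1,1,1,1,1,1).

Boundary ∂_2: C_2 → C_1 sends each 2-simplex [p,q,r] to [q,r] − [p,r] + [p,q]. For instance
  ∂[v_0,v_2,v_6] = [v_2,v_6] − [v_0,v_6] + [v_0,v_2],
  ∂[v_0,v_2,v_5] = [v_2,v_5] − [v_0,v_5] + [v_0,v_2].
As a 18×12 matrix over Z this has rank 12, with invariant factors (1,1,1,1,1,1,1,1,1,1,1,2).

Reading off H_k = ker ∂_k / im ∂_{k+1}:

  H_0: rank C_0 − rank ∂_1 = 7 − 6 = 1, and the invariant factors of ∂_1 are all 1, so H_0 = Z.
  H_1: rank ker ∂_1 − rank ∂_2 = (18 − 6) − 12 = 0, and ∂_2 has invariant factor 2 > 1, so H_1 = Z/2Z.
  H_2: rank ker ∂_2 − rank ∂_3 = (12 − 12) − 0 = 0, and there is no ∂_3, so H_2 = 0.

As a check, the Euler characteristic is 7 − 18 + 12 = 1, which agrees with 1 − 0 + 0 = 1.

H_0 ≅ Z,  H_1 ≅ Z/2Z,  H_2 = 0.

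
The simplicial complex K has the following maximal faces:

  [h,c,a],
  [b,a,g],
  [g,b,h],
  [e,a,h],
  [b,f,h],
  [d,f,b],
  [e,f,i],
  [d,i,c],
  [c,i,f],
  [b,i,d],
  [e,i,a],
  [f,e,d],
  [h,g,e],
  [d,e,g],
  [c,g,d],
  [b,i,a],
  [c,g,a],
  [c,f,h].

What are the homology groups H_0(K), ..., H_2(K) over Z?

H_0 ≅ Z,  H_1 ≅ Z × Z/2,  H_2 = 0.

Take the total order a < b < c < d < e < f < g < h < i on the vertex set. Then K (dimension 2) consists of the simplices:

  0-simplices (9): a, b, c, d, e, f, g, h, i
  1-simplices (27): ab, ac, ae, ag, ah, ai, bd, bf, bg, bh, bi, cd, cf, cg, ch, ci, de, df, dg, di, ef, eg, eh, ei, fh, fi, gh
  2-simplices (18): abg, abi, acg, ach, aeh, aei, bdf, bdi, bfh, bgh, cdg, cdi, cfh, cfi, def, deg, efi, egh

giving chain groups C_0 ≅ Z^9, C_1 ≅ Z^27, C_2 ≅ Z^18.

∂_1: C_1 → C_0 sends each edge [p,q] (with p < q) to q − p. For instance
  ∂ag = g − a.
As a 9×27 matrix over Z this has rank 8, with invariant factors (1,1,1,1,1,1,1,1).

∂_2: C_2 → C_1 sends each 2-simplex [p,q,r] to [q,r] − [p,r] + [p,q]. For instance
  ∂efi = fi − ei + ef,
  ∂cfi = fi − ci + cf.
The 27×18 boundary matrix has rank 18 and Smith normal form diag(1,1,1,1,1,1,1,1,1,1,1,1,1,1,1,1,1,2).

Now H_k = ker ∂_k / im ∂_{k+1}, so:

  H_0: rank C_0 − rank ∂_1 = 9 − 8 = 1, and the invariant factors of ∂_1 are all 1, so H_0 ≅ Z.
  H_1: rank ker ∂_1 − rank ∂_2 = (27 − 8) − 18 = 1, and ∂_2 has invariant factor 2 > 1, so H_1 ≅ Z × Z/2.
  H_2: rank ker ∂_2 − rank ∂_3 = (18 − 18) − 0 = 0, and there is no ∂_3, so H_2 ≅ 0.

As a check, the Euler characteristic is 9 − 27 + 18 = 0, which agrees with 1 − 1 + 0 = 0.
(K is a triangulation of the Klein bottle.)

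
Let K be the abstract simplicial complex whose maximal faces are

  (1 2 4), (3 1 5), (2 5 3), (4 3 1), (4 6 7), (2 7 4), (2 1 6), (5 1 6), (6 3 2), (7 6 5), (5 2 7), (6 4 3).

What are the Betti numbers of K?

b_0 = 1, b_1 = 0, b_2 = 0.

We work with the vertex ordering 1 < 2 < 3 < 4 < 5 < 6 < 7. The simplices of K, each written with vertices in increasing order, are:

  0-simplices (7): [1], [2], [3], [4], [5], [6], [7]
  1-simplices (18): [1,2], [1,3], [1,4], [1,5], [1,6], [2,3], [2,4], [2,5], [2,6], [2,7], [3,4], [3,5], [3,6], [4,6], [4,7], [5,6], [5,7], [6,7]
  2-simplices (12): [1,2,4], [1,2,6], [1,3,4], [1,3,5], [1,5,6], [2,3,5], [2,3,6], [2,4,7], [2,5,7], [3,4,6], [4,6,7], [5,6,7]

giving chain groups C_0 ≅ Z^7, C_1 ≅ Z^18, C_2 ≅ Z^12.

Boundary ∂_1: C_1 → C_0 sends each edge [p,q] (with p < q) to q − p.
As a 7×18 matrix over Z this has rank 6, with invariant factors (1,1,1,1,1,1).

∂_2: C_2 → C_1 acts by ∂[p,q,r] = [q,r] − [p,r] + [p,q]. For instance
  ∂[1,3,5] = [3,5] − [1,5] + [1,3],
  ∂[1,2,6] = [2,6] − [1,6] + [1,2].
The 18×12 boundary matrix has rank 12 and Smith normal form diag(1,1,1,1,1,1,1,1,1,1,1,2).

Computing H_k = (kernel of ∂_k) / (image of ∂_{k+1}):

  H_0: rank C_0 − rank ∂_1 = 7 − 6 = 1, and the invariant factors of ∂_1 are all 1, so H_0 = Z.
  H_1: rank ker ∂_1 − rank ∂_2 = (18 − 6) − 12 = 0, and ∂_2 has invariant factor 2 > 1, so H_1 = Z/2.
  H_2: rank ker ∂_2 − rank ∂_3 = (12 − 12) − 0 = 0, and there is no ∂_3, so H_2 = 0.

Hence the Betti numbers are b_0 = 1, b_1 = 0, b_2 = 0.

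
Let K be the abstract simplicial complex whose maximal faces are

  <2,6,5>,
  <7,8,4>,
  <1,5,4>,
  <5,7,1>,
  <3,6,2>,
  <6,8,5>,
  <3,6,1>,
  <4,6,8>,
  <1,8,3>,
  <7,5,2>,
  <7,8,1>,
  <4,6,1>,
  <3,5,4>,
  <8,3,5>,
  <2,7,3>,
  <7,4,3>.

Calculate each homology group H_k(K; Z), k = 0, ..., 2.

Fix the vertex order 1 < 2 < 3 < 4 < 5 < 6 < 7 < 8 and write every simplex with vertices in increasing order. Then dim K = 2 and the simplices of K are:

  0-simplices (8): [1], [2], [3], [4], [5], [6], [7], [8]
  1-simplices (24): (24 of them)
  2-simplices (16): [1,3,6], [1,3,8], [1,4,5], [1,4,6], [1,5,7], [1,7,8], [2,3,6], [2,3,7], [2,5,6], [2,5,7], [3,4,5], [3,4,7], [3,5,8], [4,6,8], [4,7,8], [5,6,8]

so the chain groups are C_0 ≅ Z^8, C_1 ≅ Z^24, C_2 ≅ Z^16.

The boundary map ∂_1: C_1 → C_0 is given by ∂[p,q] = [q] − [p].
This gives a 8×24 integer matrix of rank 7; reducing to Smith normal form yields diagonal entries (1,1,1,1,1,1,1).

The boundary map ∂_2: C_2 → C_1 sends each 2-simplex [p,q,r] to [q,r] − [p,r] + [p,q]. For instance
  ∂[4,7,8] = [7,8] − [4,8] + [4,7],
  ∂[5,6,8] = [6,8] − [5,8] + [5,6].
The 24×16 boundary matrix has rank 15 and Smith normal form diag(1,1,1,1,1,1,1,1,1,1,1,1,1,1,1).

Reading off H_k = ker ∂_k / im ∂_{k+1}:

  H_0: rank C_0 − rank ∂_1 = 8 − 7 = 1, and the invariant factors of ∂_1 are all 1, so H_0 ≅ Z.
  H_1: rank ker ∂_1 − rank ∂_2 = (24 − 7) − 15 = 2, and the invariant factors of ∂_2 are all 1, so H_1 ≅ Z^2.
  H_2: rank ker ∂_2 − rank ∂_3 = (16 − 15) − 0 = 1, and there is no ∂_3, so H_2 ≅ Z.

As a check, the Euler characteristic is 8 − 24 + 16 = 0, which agrees with 1 − 2 + 1 = 0.

H_0 ≅ Z,  H_1 ≅ Z^2,  H_2 ≅ Z.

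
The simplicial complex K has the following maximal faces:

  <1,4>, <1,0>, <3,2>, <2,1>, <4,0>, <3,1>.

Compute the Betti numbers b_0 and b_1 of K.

K has 5 vertices, 6 edges.
rank ∂_0 = 0, rank ∂_1 = 4 ⇒ b_0 = 5 − 0 − 4 = 1; all invariant factors of ∂_1 are 1 so no torsion. So H_0 = Z.
rank ∂_1 = 4, rank ∂_2 = 0 ⇒ b_1 = 6 − 4 − 0 = 2. So H_1 = Z^2.

b_0 = 1, b_1 = 2.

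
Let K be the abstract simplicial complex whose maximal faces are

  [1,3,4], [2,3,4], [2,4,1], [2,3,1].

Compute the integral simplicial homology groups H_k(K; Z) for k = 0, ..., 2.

Take the total order 1 < 2 < 3 < 4 on the vertex set. Then K (dimension 2) consists of the simplices:

  0-simplices (4): [1], [2], [3], [4]
  1-simplices (6): [1,2], [1,3], [1,4], [2,3], [2,4], [3,4]
  2-simplices (4): [1,2,3], [1,2,4], [1,3,4], [2,3,4]

so the chain groups are C_0 ≅ Z^4, C_1 ≅ Z^6, C_2 ≅ Z^4.

∂_1: C_1 → C_0 sends each edge [p,q] (with p < q) to q − p.
This gives a 4×6 integer matrix of rank 3; reducing to Smith normal form yields diagonal entries (1,1,1).

The boundary map ∂_2: C_2 → C_1 maps a triangle to the signed sum of its edges. For instance
  ∂[1,2,4] = [2,4] − [1,4] + [1,2],
  ∂[2,3,4] = [3,4] − [2,4] + [2,3].
The resulting 6×4 matrix has rank 3, and its Smith normal form has invariant factors (1,1,1).

Reading off H_k = ker ∂_k / im ∂_{k+1}:

  H_0: rank C_0 − rank ∂_1 = 4 − 3 = 1, and the invariant factors of ∂_1 are all 1, so H_0 = Z.
  H_1: rank ker ∂_1 − rank ∂_2 = (6 − 3) − 3 = 0, and the invariant factors of ∂_2 are all 1, so H_1 = 0.
  H_2: rank ker ∂_2 − rank ∂_3 = (4 − 3) − 0 = 1, and there is no ∂_3, so H_2 = Z.

As a check, the Euler characteristic is 4 − 6 + 4 = 2, which agrees with 1 − 0 + 1 = 2.
(K is a triangulation of the 2-sphere S^2.)

H_0 = Z,  H_1 = 0,  H_2 = Z.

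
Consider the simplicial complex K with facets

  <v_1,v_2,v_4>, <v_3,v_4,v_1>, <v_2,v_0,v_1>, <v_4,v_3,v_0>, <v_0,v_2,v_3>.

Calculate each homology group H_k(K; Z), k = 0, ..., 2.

H_0 = Z,  H_1 = Z,  H_2 = 0.

We work with the vertex ordering v_0 < v_1 < v_2 < v_3 < v_4. The simplices of K, each written with vertices in increasing order, are:

  0-simplices (5): [v_0], [v_1], [v_2], [v_3], [v_4]
  1-simplices (10): [v_0,v_1], [v_0,v_2], [v_0,v_3], [v_0,v_4], [v_1,v_2], [v_1,v_3], [v_1,v_4], [v_2,v_3], [v_2,v_4], [v_3,v_4]
  2-simplices (5): [v_0,v_1,v_2], [v_0,v_2,v_3], [v_0,v_3,v_4], [v_1,v_2,v_4], [v_1,v_3,v_4]

so the chain groups are C_0 ≅ Z^5, C_1 ≅ Z^10, C_2 ≅ Z^5.

The boundary map ∂_1: C_1 → C_0 maps an edge to its endpoints' difference, ∂[p,q] = q − p.
This gives a 5×10 integer matrix of rank 4; reducing to Smith normal form yields diagonal entries (1,1,1,1).

Boundary ∂_2: C_2 → C_1 maps a triangle to the signed sum of its edges. For instance
  ∂[v_0,v_2,v_3] = [v_2,v_3] − [v_0,v_3] + [v_0,v_2],
  ∂[v_0,v_3,v_4] = [v_3,v_4] − [v_0,v_4] + [v_0,v_3].
As a 10×5 matrix over Z this has rank 5, with invariant factors (1,1,1,1,1).

Now H_k = ker ∂_k / im ∂_{k+1}, so:

  H_0: rank C_0 − rank ∂_1 = 5 − 4 = 1, and the invariant factors of ∂_1 are all 1, so H_0 = Z.
  H_1: rank ker ∂_1 − rank ∂_2 = (10 − 4) − 5 = 1, and the invariant factors of ∂_2 are all 1, so H_1 = Z.
  H_2: rank ker ∂_2 − rank ∂_3 = (5 − 5) − 0 = 0, and there is no ∂_3, so H_2 = 0.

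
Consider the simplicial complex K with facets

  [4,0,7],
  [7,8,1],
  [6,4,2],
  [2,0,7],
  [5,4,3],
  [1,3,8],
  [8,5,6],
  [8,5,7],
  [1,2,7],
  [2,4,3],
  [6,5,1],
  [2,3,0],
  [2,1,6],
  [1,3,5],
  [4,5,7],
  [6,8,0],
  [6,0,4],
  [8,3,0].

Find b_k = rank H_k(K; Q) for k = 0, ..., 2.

Take the total order 0 < 1 < 2 < 3 < 4 < 5 < 6 < 7 < 8 on the vertex set. Then K (dimension 2) consists of the simplices:

  0-simplices (9): [0], [1], [2], [3], [4], [5], [6], [7], [8]
  1-simplices (27): (27 of them)
  2-simplices (18): [0,2,3], [0,2,7], [0,3,8], [0,4,6], [0,4,7], [0,6,8], [1,2,6], [1,2,7], [1,3,5], [1,3,8], [1,5,6], [1,7,8], [2,3,4], [2,4,6], [3,4,5], [4,5,7], [5,6,8], [5,7,8]

so the chain groups are C_0 ≅ Z^9, C_1 ≅ Z^27, C_2 ≅ Z^18.

The boundary map ∂_1: C_1 → C_0 is given by ∂[p,q] = [q] − [p].
The 9×27 boundary matrix has rank 8 and Smith normal form diag(1,1,1,1,1,1,1,1).

The boundary map ∂_2: C_2 → C_1 acts by ∂[p,q,r] = [q,r] − [p,r] + [p,q]. For instance
  ∂[1,2,6] = [2,6] − [1,6] + [1,2],
  ∂[0,2,7] = [2,7] − [0,7] + [0,2].
As a 27×18 matrix over Z this has rank 18, with invariant factors (1,1,1,1,1,1,1,1,1,1,1,1,1,1,1,1,1,2).

Computing H_k = (kernel of ∂_k) / (image of ∂_{k+1}):

  H_0: rank C_0 − rank ∂_1 = 9 − 8 = 1, and the invariant factors of ∂_1 are all 1, so H_0 ≅ Z.
  H_1: rank ker ∂_1 − rank ∂_2 = (27 − 8) − 18 = 1, and ∂_2 has invariant factor 2 > 1, so H_1 ≅ Z ⊕ Z/2.
  H_2: rank ker ∂_2 − rank ∂_3 = (18 − 18) − 0 = 0, and there is no ∂_3, so H_2 ≅ 0.

Hence the Betti numbers are b_0 = 1, b_1 = 1, b_2 = 0.

b_0 = 1, b_1 = 1, b_2 = 0.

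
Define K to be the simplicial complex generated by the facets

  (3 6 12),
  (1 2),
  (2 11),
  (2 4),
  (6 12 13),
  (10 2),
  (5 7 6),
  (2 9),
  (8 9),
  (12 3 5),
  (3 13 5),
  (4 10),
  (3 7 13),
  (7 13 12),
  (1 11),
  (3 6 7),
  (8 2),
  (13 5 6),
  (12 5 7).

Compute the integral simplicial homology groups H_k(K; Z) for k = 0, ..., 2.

H_0 = Z^2,  H_1 = Z^3 ⊕ Z_2,  H_2 = 0.

Fix the vertex order 1 < 2 < 3 < 4 < 5 < 6 < 7 < 8 < 9 < 10 < 11 < 12 < 13 and write every simplex with vertices in increasing order. Then dim K = 2 and the simplices of K are:

  0-simplices (13): [1], [2], [3], [4], [5], [6], [7], [8], [9], [10], [11], [12], [13]
  1-simplices (24): (24 of them)
  2-simplices (10): [3,5,12], [3,5,13], [3,6,7], [3,6,12], [3,7,13], [5,6,7], [5,6,13], [5,7,12], [6,12,13], [7,12,13]

Hence C_0 ≅ Z^13, C_1 ≅ Z^24, C_2 ≅ Z^10.

The boundary map ∂_1: C_1 → C_0 maps an edge to its endpoints' difference, ∂[p,q] = q − p.
This gives a 13×24 integer matrix of rank 11; reducing to Smith normal form yields diagonal entries (1,1,1,1,1,1,1,1,1,1,1).

∂_2: C_2 → C_1 maps a triangle to the signed sum of its edges. For instance
  ∂[5,7,12] = [7,12] − [5,12] + [5,7],
  ∂[3,6,12] = [6,12] − [3,12] + [3,6].
This gives a 24×10 integer matrix of rank 10; reducing to Smith normal form yields diagonal entries (1,1,1,1,1,1,1,1,1,2).

Reading off H_k = ker ∂_k / im ∂_{k+1}:

  H_0: rank C_0 − rank ∂_1 = 13 − 11 = 2, and the invariant factors of ∂_1 are all 1, so H_0 ≅ Z^2.
  H_1: rank ker ∂_1 − rank ∂_2 = (24 − 11) − 10 = 3, and ∂_2 has invariant factor 2 > 1, so H_1 ≅ Z^3 ⊕ Z_2.
  H_2: rank ker ∂_2 − rank ∂_3 = (10 − 10) − 0 = 0, and there is no ∂_3, so H_2 ≅ 0.

As a check, the Euler characteristic is 13 − 24 + 10 = -1, which agrees with 2 − 3 + 0 = -1.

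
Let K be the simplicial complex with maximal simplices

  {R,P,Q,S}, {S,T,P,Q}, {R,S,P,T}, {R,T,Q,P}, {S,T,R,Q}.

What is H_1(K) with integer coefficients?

K has 5 vertices, 10 edges, 10 triangles, 5 3-simplices.
rank ∂_1 = 4, rank ∂_2 = 6 ⇒ b_1 = 10 − 4 − 6 = 0; all invariant factors of ∂_2 are 1 so no torsion. So H_1 ≅ 0.

H_1 ≅ 0.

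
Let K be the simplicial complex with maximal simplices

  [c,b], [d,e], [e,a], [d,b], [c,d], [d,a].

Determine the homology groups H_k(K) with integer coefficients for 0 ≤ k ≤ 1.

H_0 = Z,  H_1 = Z^2.

Order the vertices as a < b < c < d < e. Listing each simplex with vertices in this order, K has dimension 1 with simplices:

  0-simplices (5): a, b, c, d, e
  1-simplices (6): ad, ae, bc, bd, cd, de

so the chain groups are C_0 ≅ Z^5, C_1 ≅ Z^6.

∂_1: C_1 → C_0 maps an edge to its endpoints' difference, ∂[p,q] = q − p.
The resulting 5×6 matrix has rank 4, and its Smith normal form has invariant factors (1,1,1,1).

Now H_k = ker ∂_k / im ∂_{k+1}, so:

  H_0: rank C_0 − rank ∂_1 = 5 − 4 = 1, and the invariant factors of ∂_1 are all 1, so H_0 ≅ Z.
  H_1: rank ker ∂_1 − rank ∂_2 = (6 − 4) − 0 = 2, and there is no ∂_2, so H_1 ≅ Z^2.

As a check, the Euler characteristic is 5 − 6 = -1, which agrees with 1 − 2 = -1.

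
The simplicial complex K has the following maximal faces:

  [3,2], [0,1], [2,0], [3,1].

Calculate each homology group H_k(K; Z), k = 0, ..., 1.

H_0 = Z,  H_1 = Z.

Take the total order 0 < 1 < 2 < 3 on the vertex set. Then K (dimension 1) consists of the simplices:

  0-simplices (4): [0], [1], [2], [3]
  1-simplices (4): [0,1], [0,2], [1,3], [2,3]

so the chain groups are C_0 ≅ Z^4, C_1 ≅ Z^4.

Boundary ∂_1: C_1 → C_0 is given by ∂[p,q] = [q] − [p].
As a 4×4 matrix over Z this has rank 3, with invariant factors (1,1,1).

Reading off H_k = ker ∂_k / im ∂_{k+1}:

  H_0: rank C_0 − rank ∂_1 = 4 − 3 = 1, and the invariant factors of ∂_1 are all 1, so H_0 ≅ Z.
  H_1: rank ker ∂_1 − rank ∂_2 = (4 − 3) − 0 = 1, and there is no ∂_2, so H_1 ≅ Z.

(K is a triangulation of the circle S^1.)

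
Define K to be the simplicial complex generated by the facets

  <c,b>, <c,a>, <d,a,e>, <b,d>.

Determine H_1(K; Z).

Fix the vertex order a < b < c < d < e and write every simplex with vertices in increasing order. Then dim K = 2 and the simplices of K are:

  0-simplices (5): a, b, c, d, e
  1-simplices (6): ac, ad, ae, bc, bd, de
  2-simplices (1): ade

so the chain groups are C_0 ≅ Z^5, C_1 ≅ Z^6, C_2 ≅ Z^1.

The boundary map ∂_1: C_1 → C_0 sends each edge [p,q] (with p < q) to q − p.
The 5×6 boundary matrix has rank 4 and Smith normal form diag(1,1,1,1).

The boundary map ∂_2: C_2 → C_1 sends each 2-simplex [p,q,r] to [q,r] − [p,r] + [p,q]. For instance
  ∂ade = de − ae + ad.
As a 6×1 matrix over Z this has rank 1, with invariant factors (1).

Reading off H_k = ker ∂_k / im ∂_{k+1}:

  H_1: rank ker ∂_1 − rank ∂_2 = (6 − 4) − 1 = 1, and the invariant factors of ∂_2 are all 1, so H_1 = Z.

H_1 = Z.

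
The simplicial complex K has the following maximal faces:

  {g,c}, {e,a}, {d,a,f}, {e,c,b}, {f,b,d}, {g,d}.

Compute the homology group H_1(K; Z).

H_1 = Z^2.

We work with the vertex ordering a < b < c < d < e < f < g. The simplices of K, each written with vertices in increasing order, are:

  0-simplices (7): a, b, c, d, e, f, g
  1-simplices (11): ad, ae, af, bc, bd, be, bf, ce, cg, df, dg
  2-simplices (3): adf, bce, bdf

giving chain groups C_0 ≅ Z^7, C_1 ≅ Z^11, C_2 ≅ Z^3.

The boundary map ∂_1: C_1 → C_0 sends each edge [p,q] (with p < q) to q − p. For instance
  ∂ce = e − c.
As a 7×11 matrix over Z this has rank 6, with invariant factors (1,1,1,1,1,1).

The boundary map ∂_2: C_2 → C_1 maps a triangle to the signed sum of its edges. For instance
  ∂adf = df − af + ad,
  ∂bce = ce − be + bc.
The resulting 11×3 matrix has rank 3, and its Smith normal form has invariant factors (1,1,1).

Reading off H_k = ker ∂_k / im ∂_{k+1}:

  H_1: rank ker ∂_1 − rank ∂_2 = (11 − 6) − 3 = 2, and the invariant factors of ∂_2 are all 1, so H_1 = Z^2.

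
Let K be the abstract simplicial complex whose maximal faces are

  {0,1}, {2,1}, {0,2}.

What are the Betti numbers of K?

b_0 = 1, b_1 = 1.

Take the total order 0 < 1 < 2 on the vertex set. Then K (dimension 1) consists of the simplices:

  0-simplices (3): [0], [1], [2]
  1-simplices (3): [0,1], [0,2], [1,2]

Hence C_0 ≅ Z^3, C_1 ≅ Z^3.

Boundary ∂_1: C_1 → C_0 is given by ∂[p,q] = [q] − [p]. For instance
  ∂[0,2] = [2] − [0].
The 3×3 boundary matrix has rank 2 and Smith normal form diag(1,1).

From H_k ≅ ker(∂_k) / im(∂_{k+1}) we obtain:

  H_0: rank C_0 − rank ∂_1 = 3 − 2 = 1, and the invariant factors of ∂_1 are all 1, so H_0 ≅ Z.
  H_1: rank ker ∂_1 − rank ∂_2 = (3 − 2) − 0 = 1, and there is no ∂_2, so H_1 ≅ Z.

As a check, the Euler characteristic is 3 − 3 = 0, which agrees with 1 − 1 = 0.

Hence the Betti numbers are b_0 = 1, b_1 = 1.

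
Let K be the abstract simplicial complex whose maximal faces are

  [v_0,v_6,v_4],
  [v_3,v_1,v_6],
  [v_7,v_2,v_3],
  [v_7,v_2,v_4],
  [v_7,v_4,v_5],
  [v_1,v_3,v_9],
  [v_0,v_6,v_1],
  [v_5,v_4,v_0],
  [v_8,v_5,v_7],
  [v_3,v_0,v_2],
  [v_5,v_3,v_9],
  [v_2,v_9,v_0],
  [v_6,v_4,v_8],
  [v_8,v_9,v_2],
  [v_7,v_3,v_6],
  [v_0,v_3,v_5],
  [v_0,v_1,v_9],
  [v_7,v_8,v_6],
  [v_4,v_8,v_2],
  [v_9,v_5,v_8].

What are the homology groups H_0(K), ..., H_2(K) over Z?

H_0 ≅ Z,  H_1 ≅ Z ⊕ Z/2Z,  H_2 = 0.

We work with the vertex ordering v_0 < v_1 < v_2 < v_3 < v_4 < v_5 < v_6 < v_7 < v_8 < v_9. The simplices of K, each written with vertices in increasing order, are:

  0-simplices (10): [v_0], [v_1], [v_2], [v_3], [v_4], [v_5], [v_6], [v_7], [v_8], [v_9]
  1-simplices (30): (30 of them)
  2-simplices (20): (20 of them)

giving chain groups C_0 ≅ Z^10, C_1 ≅ Z^30, C_2 ≅ Z^20.

Boundary ∂_1: C_1 → C_0 maps an edge to its endpoints' difference, ∂[p,q] = q − p.
The 10×30 boundary matrix has rank 9 and Smith normal form diag(1,1,1,1,1,1,1,1,1).

The boundary map ∂_2: C_2 → C_1 acts by ∂[p,q,r] = [q,r] − [p,r] + [p,q]. For instance
  ∂[v_2,v_3,v_7] = [v_3,v_7] − [v_2,v_7] + [v_2,v_3],
  ∂[v_3,v_6,v_7] = [v_6,v_7] − [v_3,v_7] + [v_3,v_6].
The 30×20 boundary matrix has rank 20 and Smith normal form diag(1,1,1,1,1,1,1,1,1,1,1,1,1,1,1,1,1,1,1,2).

Computing H_k = (kernel of ∂_k) / (image of ∂_{k+1}):

  H_0: rank C_0 − rank ∂_1 = 10 − 9 = 1, and the invariant factors of ∂_1 are all 1, so H_0 ≅ Z.
  H_1: rank ker ∂_1 − rank ∂_2 = (30 − 9) − 20 = 1, and ∂_2 has invariant factor 2 > 1, so H_1 ≅ Z ⊕ Z/2Z.
  H_2: rank ker ∂_2 − rank ∂_3 = (20 − 20) − 0 = 0, and there is no ∂_3, so H_2 ≅ 0.

As a check, the Euler characteristic is 10 − 30 + 20 = 0, which agrees with 1 − 1 + 0 = 0.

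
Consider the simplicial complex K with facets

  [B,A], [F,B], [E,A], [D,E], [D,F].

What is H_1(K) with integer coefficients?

Take the total order A < B < D < E < F on the vertex set. Then K (dimension 1) consists of the simplices:

  0-simplices (5): A, B, D, E, F
  1-simplices (5): AB, AE, BF, DE, DF

so the chain groups are C_0 ≅ Z^5, C_1 ≅ Z^5.

Boundary ∂_1: C_1 → C_0 maps an edge to its endpoints' difference, ∂[p,q] = q − p. For instance
  ∂DF = F − D.
The 5×5 boundary matrix has rank 4 and Smith normal form diag(1,1,1,1).

Computing H_k = (kernel of ∂_k) / (image of ∂_{k+1}):

  H_1: rank ker ∂_1 − rank ∂_2 = (5 − 4) − 0 = 1, and there is no ∂_2, so H_1 = Z.

H_1 ≅ Z.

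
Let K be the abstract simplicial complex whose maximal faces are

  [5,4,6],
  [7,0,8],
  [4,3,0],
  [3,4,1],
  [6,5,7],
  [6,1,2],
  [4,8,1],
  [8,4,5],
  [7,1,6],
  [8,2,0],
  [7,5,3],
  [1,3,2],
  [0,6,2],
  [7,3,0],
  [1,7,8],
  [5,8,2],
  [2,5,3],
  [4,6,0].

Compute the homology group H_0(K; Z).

Take the total order 0 < 1 < 2 < 3 < 4 < 5 < 6 < 7 < 8 on the vertex set. Then K (dimension 2) consists of the simplices:

  0-simplices (9): [0], [1], [2], [3], [4], [5], [6], [7], [8]
  1-simplices (27): (27 of them)
  2-simplices (18): [0,2,6], [0,2,8], [0,3,4], [0,3,7], [0,4,6], [0,7,8], [1,2,3], [1,2,6], [1,3,4], [1,4,8], [1,6,7], [1,7,8], [2,3,5], [2,5,8], [3,5,7], [4,5,6], [4,5,8], [5,6,7]

giving chain groups C_0 ≅ Z^9, C_1 ≅ Z^27, C_2 ≅ Z^18.

The boundary map ∂_1: C_1 → C_0 sends each edge [p,q] (with p < q) to q − p. For instance
  ∂[1,4] = [4] − [1].
As a 9×27 matrix over Z this has rank 8, with invariant factors (1,1,1,1,1,1,1,1).

Boundary ∂_2: C_2 → C_1 sends each 2-simplex [p,q,r] to [q,r] − [p,r] + [p,q]. For instance
  ∂[3,5,7] = [5,7] − [3,7] + [3,5],
  ∂[0,3,7] = [3,7] − [0,7] + [0,3].
The 27×18 boundary matrix has rank 17 and Smith normal form diag(1,1,1,1,1,1,1,1,1,1,1,1,1,1,1,1,1).

Now H_k = ker ∂_k / im ∂_{k+1}, so:

  H_0: rank C_0 − rank ∂_1 = 9 − 8 = 1, and the invariant factors of ∂_1 are all 1, so H_0 = Z.

H_0 ≅ Z.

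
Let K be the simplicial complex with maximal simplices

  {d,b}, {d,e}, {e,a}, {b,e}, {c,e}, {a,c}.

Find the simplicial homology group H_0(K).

H_0 ≅ Z.

Order the vertices as a < b < c < d < e. Listing each simplex with vertices in this order, K has dimension 1 with simplices:

  0-simplices (5): a, b, c, d, e
  1-simplices (6): ac, ae, bd, be, ce, de

Hence C_0 ≅ Z^5, C_1 ≅ Z^6.

∂_1: C_1 → C_0 is given by ∂[p,q] = [q] − [p].
The 5×6 boundary matrix has rank 4 and Smith normal form diag(1,1,1,1).

Computing H_k = (kernel of ∂_k) / (image of ∂_{k+1}):

  H_0: rank C_0 − rank ∂_1 = 5 − 4 = 1, and the invariant factors of ∂_1 are all 1, so H_0 = Z.

(K is a triangulation of a wedge of 2 circles.)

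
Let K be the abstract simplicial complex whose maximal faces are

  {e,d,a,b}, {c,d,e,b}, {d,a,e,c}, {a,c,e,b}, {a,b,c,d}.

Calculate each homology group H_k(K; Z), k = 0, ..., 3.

H_0 = Z,  H_1 = 0,  H_2 = 0,  H_3 = Z.

Fix the vertex order a < b < c < d < e and write every simplex with vertices in increasing order. Then dim K = 3 and the simplices of K are:

  0-simplices (5): a, b, c, d, e
  1-simplices (10): ab, ac, ad, ae, bc, bd, be, cd, ce, de
  2-simplices (10): abc, abd, abe, acd, ace, ade, bcd, bce, bde, cde
  3-simplices (5): abcd, abce, abde, acde, bcde

so the chain groups are C_0 ≅ Z^5, C_1 ≅ Z^10, C_2 ≅ Z^10, C_3 ≅ Z^5.

∂_1: C_1 → C_0 sends each edge [p,q] (with p < q) to q − p. For instance
  ∂bd = d − b.
The 5×10 boundary matrix has rank 4 and Smith normal form diag(1,1,1,1).

The boundary map ∂_2: C_2 → C_1 acts by ∂[p,q,r] = [q,r] − [p,r] + [p,q]. For instance
  ∂acd = cd − ad + ac,
  ∂bde = de − be + bd.
The 10×10 boundary matrix has rank 6 and Smith normal form diag(1,1,1,1,1,1).

∂_3: C_3 → C_2 sends each 3-simplex σ to the alternating sum Σ_i (−1)^i (σ with its i-th vertex removed). For instance
  ∂abde = bde − ade + abe − abd,
  ∂bcde = cde − bde + bce − bcd.
The 10×5 boundary matrix has rank 4 and Smith normal form diag(1,1,1,1).

From H_k ≅ ker(∂_k) / im(∂_{k+1}) we obtain:

  H_0: rank C_0 − rank ∂_1 = 5 − 4 = 1, and the invariant factors of ∂_1 are all 1, so H_0 ≅ Z.
  H_1: rank ker ∂_1 − rank ∂_2 = (10 − 4) − 6 = 0, and the invariant factors of ∂_2 are all 1, so H_1 ≅ 0.
  H_2: rank ker ∂_2 − rank ∂_3 = (10 − 6) − 4 = 0, and the invariant factors of ∂_3 are all 1, so H_2 ≅ 0.
  H_3: rank ker ∂_3 − rank ∂_4 = (5 − 4) − 0 = 1, and there is no ∂_4, so H_3 ≅ Z.

As a check, the Euler characteristic is 5 − 10 + 10 − 5 = 0, which agrees with 1 − 0 + 0 − 1 = 0.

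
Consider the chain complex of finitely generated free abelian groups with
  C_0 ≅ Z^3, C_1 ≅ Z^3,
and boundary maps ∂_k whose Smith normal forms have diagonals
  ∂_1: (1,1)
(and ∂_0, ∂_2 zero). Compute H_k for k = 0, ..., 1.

H_0: b_0 = 3 − 0 − 2 = 1; torsion from ∂_1 factors > 1: none. So H_0 = Z.
H_1: b_1 = 3 − 2 − 0 = 1; torsion from ∂_2 factors > 1: none. So H_1 = Z.

H_0 = Z,  H_1 = Z.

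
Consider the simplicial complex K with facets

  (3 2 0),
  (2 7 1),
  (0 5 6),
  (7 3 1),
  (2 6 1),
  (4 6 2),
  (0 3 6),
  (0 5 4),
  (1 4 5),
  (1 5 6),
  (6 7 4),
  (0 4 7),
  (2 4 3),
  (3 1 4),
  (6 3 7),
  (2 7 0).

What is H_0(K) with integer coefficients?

H_0 ≅ Z.

Take the total order 0 < 1 < 2 < 3 < 4 < 5 < 6 < 7 on the vertex set. Then K (dimension 2) consists of the simplices:

  0-simplices (8): [0], [1], [2], [3], [4], [5], [6], [7]
  1-simplices (24): (24 of them)
  2-simplices (16): [0,2,3], [0,2,7], [0,3,6], [0,4,5], [0,4,7], [0,5,6], [1,2,6], [1,2,7], [1,3,4], [1,3,7], [1,4,5], [1,5,6], [2,3,4], [2,4,6], [3,6,7], [4,6,7]

Hence C_0 ≅ Z^8, C_1 ≅ Z^24, C_2 ≅ Z^16.

∂_1: C_1 → C_0 sends each edge [p,q] (with p < q) to q − p. For instance
  ∂[1,5] = [5] − [1].
As a 8×24 matrix over Z this has rank 7, with invariant factors (1,1,1,1,1,1,1).

∂_2: C_2 → C_1 maps a triangle to the signed sum of its edges. For instance
  ∂[0,4,5] = [4,5] − [0,5] + [0,4],
  ∂[0,2,3] = [2,3] − [0,3] + [0,2].
The resulting 24×16 matrix has rank 15, and its Smith normal form has invariant factors (1,1,1,1,1,1,1,1,1,1,1,1,1,1,1).

From H_k ≅ ker(∂_k) / im(∂_{k+1}) we obtain:

  H_0: rank C_0 − rank ∂_1 = 8 − 7 = 1, and the invariant factors of ∂_1 are all 1, so H_0 = Z.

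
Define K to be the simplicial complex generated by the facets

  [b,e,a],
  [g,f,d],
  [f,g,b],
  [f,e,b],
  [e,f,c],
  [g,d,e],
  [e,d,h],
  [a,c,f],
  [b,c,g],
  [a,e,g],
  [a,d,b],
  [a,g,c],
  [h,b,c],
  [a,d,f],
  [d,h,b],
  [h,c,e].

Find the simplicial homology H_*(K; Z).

Fix the vertex order a < b < c < d < e < f < g < h and write every simplex with vertices in increasing order. Then dim K = 2 and the simplices of K are:

  0-simplices (8): a, b, c, d, e, f, g, h
  1-simplices (24): ab, ac, ad, ae, af, ag, bc, bd, be, bf, bg, bh, ce, cf, cg, ch, de, df, dg, dh, ef, eg, eh, fg
  2-simplices (16): abd, abe, acf, acg, adf, aeg, bcg, bch, bdh, bef, bfg, cef, ceh, deg, deh, dfg

Hence C_0 ≅ Z^8, C_1 ≅ Z^24, C_2 ≅ Z^16.

The boundary map ∂_1: C_1 → C_0 sends each edge [p,q] (with p < q) to q − p. For instance
  ∂af = f − a.
The 8×24 boundary matrix has rank 7 and Smith normal form diag(1,1,1,1,1,1,1).

The boundary map ∂_2: C_2 → C_1 acts by ∂[p,q,r] = [q,r] − [p,r] + [p,q]. For instance
  ∂ceh = eh − ch + ce,
  ∂bdh = dh − bh + bd.
As a 24×16 matrix over Z this has rank 15, with invariant factors (1,1,1,1,1,1,1,1,1,1,1,1,1,1,1).

From H_k ≅ ker(∂_k) / im(∂_{k+1}) we obtain:

  H_0: rank C_0 − rank ∂_1 = 8 − 7 = 1, and the invariant factors of ∂_1 are all 1, so H_0 ≅ Z.
  H_1: rank ker ∂_1 − rank ∂_2 = (24 − 7) − 15 = 2, and the invariant factors of ∂_2 are all 1, so H_1 ≅ Z^2.
  H_2: rank ker ∂_2 − rank ∂_3 = (16 − 15) − 0 = 1, and there is no ∂_3, so H_2 ≅ Z.

(K is a triangulation of the torus T^2.)

H_0 = Z,  H_1 = Z^2,  H_2 = Z.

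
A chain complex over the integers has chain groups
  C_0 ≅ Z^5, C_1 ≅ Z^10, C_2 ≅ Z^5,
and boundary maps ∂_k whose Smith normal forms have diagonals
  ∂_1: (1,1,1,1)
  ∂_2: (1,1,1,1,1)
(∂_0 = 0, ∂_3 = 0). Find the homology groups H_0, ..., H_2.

H_0 ≅ Z,  H_1 ≅ Z,  H_2 = 0.

H_0: b_0 = 5 − 0 − 4 = 1; torsion from ∂_1 factors > 1: none. So H_0 ≅ Z.
H_1: b_1 = 10 − 4 − 5 = 1; torsion from ∂_2 factors > 1: none. So H_1 ≅ Z.
H_2: b_2 = 5 − 5 − 0 = 0; torsion from ∂_3 factors > 1: none. So H_2 ≅ 0.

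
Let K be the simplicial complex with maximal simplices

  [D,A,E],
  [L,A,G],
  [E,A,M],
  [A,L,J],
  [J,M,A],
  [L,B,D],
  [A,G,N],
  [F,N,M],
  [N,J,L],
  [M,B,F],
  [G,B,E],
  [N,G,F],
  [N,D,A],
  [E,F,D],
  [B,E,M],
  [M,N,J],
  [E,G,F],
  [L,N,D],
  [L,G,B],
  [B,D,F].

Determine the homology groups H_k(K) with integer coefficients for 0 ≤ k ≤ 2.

H_0 ≅ Z,  H_1 ≅ Z ⊕ Z/2,  H_2 = 0.

K has 10 vertices, 30 edges, 20 triangles.
rank ∂_0 = 0, rank ∂_1 = 9 ⇒ b_0 = 10 − 0 − 9 = 1; all invariant factors of ∂_1 are 1 so no torsion. So H_0 ≅ Z.
rank ∂_1 = 9, rank ∂_2 = 20 ⇒ b_1 = 30 − 9 − 20 = 1; ∂_2 has invariant factor(s) [2] giving torsion. So H_1 ≅ Z ⊕ Z/2.
rank ∂_2 = 20, rank ∂_3 = 0 ⇒ b_2 = 20 − 20 − 0 = 0. So H_2 ≅ 0.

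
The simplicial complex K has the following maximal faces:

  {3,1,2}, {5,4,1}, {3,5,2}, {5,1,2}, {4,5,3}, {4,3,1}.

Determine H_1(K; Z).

H_1 ≅ 0.

Fix the vertex order 1 < 2 < 3 < 4 < 5 and write every simplex with vertices in increasing order. Then dim K = 2 and the simplices of K are:

  0-simplices (5): [1], [2], [3], [4], [5]
  1-simplices (9): [1,2], [1,3], [1,4], [1,5], [2,3], [2,5], [3,4], [3,5], [4,5]
  2-simplices (6): [1,2,3], [1,2,5], [1,3,4], [1,4,5], [2,3,5], [3,4,5]

so the chain groups are C_0 ≅ Z^5, C_1 ≅ Z^9, C_2 ≅ Z^6.

∂_1: C_1 → C_0 is given by ∂[p,q] = [q] − [p]. For instance
  ∂[2,3] = [3] − [2].
The resulting 5×9 matrix has rank 4, and its Smith normal form has invariant factors (1,1,1,1).

∂_2: C_2 → C_1 maps a triangle to the signed sum of its edges. For instance
  ∂[1,3,4] = [3,4] − [1,4] + [1,3],
  ∂[1,2,3] = [2,3] − [1,3] + [1,2].
The resulting 9×6 matrix has rank 5, and its Smith normal form has invariant factors (1,1,1,1,1).

Computing H_k = (kernel of ∂_k) / (image of ∂_{k+1}):

  H_1: rank ker ∂_1 − rank ∂_2 = (9 − 4) − 5 = 0, and the invariant factors of ∂_2 are all 1, so H_1 ≅ 0.

(K is a triangulation of the 2-sphere S^2.)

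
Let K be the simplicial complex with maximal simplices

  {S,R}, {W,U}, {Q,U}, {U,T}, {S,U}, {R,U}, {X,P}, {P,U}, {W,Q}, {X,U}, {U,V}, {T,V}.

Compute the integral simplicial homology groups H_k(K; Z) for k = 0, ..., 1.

H_0 ≅ Z,  H_1 ≅ Z^4.

We work with the vertex ordering P < Q < R < S < T < U < V < W < X. The simplices of K, each written with vertices in increasing order, are:

  0-simplices (9): P, Q, R, S, T, U, V, W, X
  1-simplices (12): PU, PX, QU, QW, RS, RU, SU, TU, TV, UV, UW, UX

so the chain groups are C_0 ≅ Z^9, C_1 ≅ Z^12.

Boundary ∂_1: C_1 → C_0 maps an edge to its endpoints' difference, ∂[p,q] = q − p. For instance
  ∂UV = V − U.
The resulting 9×12 matrix has rank 8, and its Smith normal form has invariant factors (1,1,1,1,1,1,1,1).

Computing H_k = (kernel of ∂_k) / (image of ∂_{k+1}):

  H_0: rank C_0 − rank ∂_1 = 9 − 8 = 1, and the invariant factors of ∂_1 are all 1, so H_0 ≅ Z.
  H_1: rank ker ∂_1 − rank ∂_2 = (12 − 8) − 0 = 4, and there is no ∂_2, so H_1 ≅ Z^4.

As a check, the Euler characteristic is 9 − 12 = -3, which agrees with 1 − 4 = -3.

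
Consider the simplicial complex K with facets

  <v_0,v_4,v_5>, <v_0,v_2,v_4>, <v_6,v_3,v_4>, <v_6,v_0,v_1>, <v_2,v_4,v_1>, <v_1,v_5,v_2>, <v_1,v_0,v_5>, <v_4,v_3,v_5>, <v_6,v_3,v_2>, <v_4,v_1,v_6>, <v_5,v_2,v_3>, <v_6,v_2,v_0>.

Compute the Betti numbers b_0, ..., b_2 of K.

We work with the vertex ordering v_0 < v_1 < v_2 < v_3 < v_4 < v_5 < v_6. The simplices of K, each written with vertices in increasing order, are:

  0-simplices (7): [v_0], [v_1], [v_2], [v_3], [v_4], [v_5], [v_6]
  1-simplices (18): (18 of them)
  2-simplices (12): (12 of them)

giving chain groups C_0 ≅ Z^7, C_1 ≅ Z^18, C_2 ≅ Z^12.

Boundary ∂_1: C_1 → C_0 is given by ∂[p,q] = [q] − [p]. For instance
  ∂[v_2,v_6] = [v_6] − [v_2].
The 7×18 boundary matrix has rank 6 and Smith normal form diag(1,1,1,1,1,1).

∂_2: C_2 → C_1 acts by ∂[p,q,r] = [q,r] − [p,r] + [p,q]. For instance
  ∂[v_1,v_2,v_5] = [v_2,v_5] − [v_1,v_5] + [v_1,v_2],
  ∂[v_1,v_4,v_6] = [v_4,v_6] − [v_1,v_6] + [v_1,v_4].
The resulting 18×12 matrix has rank 12, and its Smith normal form has invariant factors (1,1,1,1,1,1,1,1,1,1,1,2).

Reading off H_k = ker ∂_k / im ∂_{k+1}:

  H_0: rank C_0 − rank ∂_1 = 7 − 6 = 1, and the invariant factors of ∂_1 are all 1, so H_0 = Z.
  H_1: rank ker ∂_1 − rank ∂_2 = (18 − 6) − 12 = 0, and ∂_2 has invariant factor 2 > 1, so H_1 = Z/2Z.
  H_2: rank ker ∂_2 − rank ∂_3 = (12 − 12) − 0 = 0, and there is no ∂_3, so H_2 = 0.

As a check, the Euler characteristic is 7 − 18 + 12 = 1, which agrees with 1 − 0 + 0 = 1.
(K is a triangulation of the real projective plane RP^2.)

Hence the Betti numbers are b_0 = 1, b_1 = 0, b_2 = 0.

b_0 = 1, b_1 = 0, b_2 = 0.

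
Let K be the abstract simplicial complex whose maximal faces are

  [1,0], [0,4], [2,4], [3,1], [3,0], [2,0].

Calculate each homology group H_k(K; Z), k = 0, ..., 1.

K has 5 vertices, 6 edges.
rank ∂_0 = 0, rank ∂_1 = 4 ⇒ b_0 = 5 − 0 − 4 = 1; all invariant factors of ∂_1 are 1 so no torsion. So H_0 = Z.
rank ∂_1 = 4, rank ∂_2 = 0 ⇒ b_1 = 6 − 4 − 0 = 2. So H_1 = Z^2.

H_0 = Z,  H_1 = Z^2.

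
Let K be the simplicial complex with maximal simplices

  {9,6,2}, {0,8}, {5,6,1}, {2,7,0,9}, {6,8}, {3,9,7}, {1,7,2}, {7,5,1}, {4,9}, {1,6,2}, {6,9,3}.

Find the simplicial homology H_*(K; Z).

We work with the vertex ordering 0 < 1 < 2 < 3 < 4 < 5 < 6 < 7 < 8 < 9. The simplices of K, each written with vertices in increasing order, are:

  0-simplices (10): [0], [1], [2], [3], [4], [5], [6], [7], [8], [9]
  1-simplices (20): [0,2], [0,7], [0,8], [0,9], [1,2], [1,5], [1,6], [1,7], [2,6], [2,7], [2,9], [3,6], [3,7], [3,9], [4,9], [5,6], [5,7], [6,8], [6,9], [7,9]
  2-simplices (11): [0,2,7], [0,2,9], [0,7,9], [1,2,6], [1,2,7], [1,5,6], [1,5,7], [2,6,9], [2,7,9], [3,6,9], [3,7,9]
  3-simplices (1): [0,2,7,9]

giving chain groups C_0 ≅ Z^10, C_1 ≅ Z^20, C_2 ≅ Z^11, C_3 ≅ Z^1.

∂_1: C_1 → C_0 maps an edge to its endpoints' difference, ∂[p,q] = q − p. For instance
  ∂[5,6] = [6] − [5].
The 10×20 boundary matrix has rank 9 and Smith normal form diag(1,1,1,1,1,1,1,1,1).

Boundary ∂_2: C_2 → C_1 sends each 2-simplex [p,q,r] to [q,r] − [p,r] + [p,q]. For instance
  ∂[2,6,9] = [6,9] − [2,9] + [2,6],
  ∂[1,5,7] = [5,7] − [1,7] + [1,5].
The 20×11 boundary matrix has rank 10 and Smith normal form diag(1,1,1,1,1,1,1,1,1,1).

Boundary ∂_3: C_3 → C_2 sends each 3-simplex σ to the alternating sum Σ_i (−1)^i (σ with its i-th vertex removed). For instance
  ∂[0,2,7,9] = [2,7,9] − [0,7,9] + [0,2,9] − [0,2,7].
The 11×1 boundary matrix has rank 1 and Smith normal form diag(1).

Computing H_k = (kernel of ∂_k) / (image of ∂_{k+1}):

  H_0: rank C_0 − rank ∂_1 = 10 − 9 = 1, and the invariant factors of ∂_1 are all 1, so H_0 = Z.
  H_1: rank ker ∂_1 − rank ∂_2 = (20 − 9) − 10 = 1, and the invariant factors of ∂_2 are all 1, so H_1 = Z.
  H_2: rank ker ∂_2 − rank ∂_3 = (11 − 10) − 1 = 0, and the invariant factors of ∂_3 are all 1, so H_2 = 0.
  H_3: rank ker ∂_3 − rank ∂_4 = (1 − 1) − 0 = 0, and there is no ∂_4, so H_3 = 0.

As a check, the Euler characteristic is 10 − 20 + 11 − 1 = 0, which agrees with 1 − 1 + 0 − 0 = 0.

H_0 = Z,  H_1 = Z,  H_2 = 0,  H_3 = 0.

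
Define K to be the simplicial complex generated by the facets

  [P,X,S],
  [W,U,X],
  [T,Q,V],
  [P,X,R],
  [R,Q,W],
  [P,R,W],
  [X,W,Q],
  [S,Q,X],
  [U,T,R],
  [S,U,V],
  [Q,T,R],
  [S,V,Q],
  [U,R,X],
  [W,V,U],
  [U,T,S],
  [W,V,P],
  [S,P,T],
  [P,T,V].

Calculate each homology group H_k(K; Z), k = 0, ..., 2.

Order the vertices as P < Q < R < S < T < U < V < W < X. Listing each simplex with vertices in this order, K has dimension 2 with simplices:

  0-simplices (9): P, Q, R, S, T, U, V, W, X
  1-simplices (27): PR, PS, PT, PV, PW, PX, QR, QS, QT, QV, QW, QX, RT, RU, RW, RX, ST, SU, SV, SX, TU, TV, UV, UW, UX, VW, WX
  2-simplices (18): PRW, PRX, PST, PSX, PTV, PVW, QRT, QRW, QSV, QSX, QTV, QWX, RTU, RUX, STU, SUV, UVW, UWX

giving chain groups C_0 ≅ Z^9, C_1 ≅ Z^27, C_2 ≅ Z^18.

∂_1: C_1 → C_0 maps an edge to its endpoints' difference, ∂[p,q] = q − p.
The 9×27 boundary matrix has rank 8 and Smith normal form diag(1,1,1,1,1,1,1,1).

∂_2: C_2 → C_1 maps a triangle to the signed sum of its edges. For instance
  ∂QRT = RT − QT + QR,
  ∂RTU = TU − RU + RT.
The 27×18 boundary matrix has rank 18 and Smith normal form diag(1,1,1,1,1,1,1,1,1,1,1,1,1,1,1,1,1,2).

Reading off H_k = ker ∂_k / im ∂_{k+1}:

  H_0: rank C_0 − rank ∂_1 = 9 − 8 = 1, and the invariant factors of ∂_1 are all 1, so H_0 ≅ Z.
  H_1: rank ker ∂_1 − rank ∂_2 = (27 − 8) − 18 = 1, and ∂_2 has invariant factor 2 > 1, so H_1 ≅ Z ⊕ Z/2.
  H_2: rank ker ∂_2 − rank ∂_3 = (18 − 18) − 0 = 0, and there is no ∂_3, so H_2 ≅ 0.

H_0 ≅ Z,  H_1 ≅ Z ⊕ Z/2,  H_2 = 0.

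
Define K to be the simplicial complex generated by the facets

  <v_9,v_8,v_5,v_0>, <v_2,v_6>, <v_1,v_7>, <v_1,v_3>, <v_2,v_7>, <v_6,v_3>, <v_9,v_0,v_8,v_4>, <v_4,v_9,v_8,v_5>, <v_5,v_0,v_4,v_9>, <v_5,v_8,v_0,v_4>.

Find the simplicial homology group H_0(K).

Take the total order v_0 < v_1 < v_2 < v_3 < v_4 < v_5 < v_6 < v_7 < v_8 < v_9 on the vertex set. Then K (dimension 3) consists of the simplices:

  0-simplices (10): [v_0], [v_1], [v_2], [v_3], [v_4], [v_5], [v_6], [v_7], [v_8], [v_9]
  1-simplices (15): (15 of them)
  2-simplices (10): [v_0,v_4,v_5], [v_0,v_4,v_8], [v_0,v_4,v_9], [v_0,v_5,v_8], [v_0,v_5,v_9], [v_0,v_8,v_9], [v_4,v_5,v_8], [v_4,v_5,v_9], [v_4,v_8,v_9], [v_5,v_8,v_9]
  3-simplices (5): [v_0,v_4,v_5,v_8], [v_0,v_4,v_5,v_9], [v_0,v_4,v_8,v_9], [v_0,v_5,v_8,v_9], [v_4,v_5,v_8,v_9]

so the chain groups are C_0 ≅ Z^10, C_1 ≅ Z^15, C_2 ≅ Z^10, C_3 ≅ Z^5.

Boundary ∂_1: C_1 → C_0 maps an edge to its endpoints' difference, ∂[p,q] = q − p.
As a 10×15 matrix over Z this has rank 8, with invariant factors (1,1,1,1,1,1,1,1).

Boundary ∂_2: C_2 → C_1 maps a triangle to the signed sum of its edges. For instance
  ∂[v_4,v_5,v_8] = [v_5,v_8] − [v_4,v_8] + [v_4,v_5],
  ∂[v_0,v_8,v_9] = [v_8,v_9] − [v_0,v_9] + [v_0,v_8].
This gives a 15×10 integer matrix of rank 6; reducing to Smith normal form yields diagonal entries (1,1,1,1,1,1).

Boundary ∂_3: C_3 → C_2 sends each 3-simplex σ to the alternating sum Σ_i (−1)^i (σ with its i-th vertex removed). For instance
  ∂[v_0,v_4,v_5,v_9] = [v_4,v_5,v_9] − [v_0,v_5,v_9] + [v_0,v_4,v_9] − [v_0,v_4,v_5],
  ∂[v_4,v_5,v_8,v_9] = [v_5,v_8,v_9] − [v_4,v_8,v_9] + [v_4,v_5,v_9] − [v_4,v_5,v_8].
The resulting 10×5 matrix has rank 4, and its Smith normal form has invariant factors (1,1,1,1).

Reading off H_k = ker ∂_k / im ∂_{k+1}:

  H_0: rank C_0 − rank ∂_1 = 10 − 8 = 2, and the invariant factors of ∂_1 are all 1, so H_0 ≅ Z^2.

H_0 = Z^2.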